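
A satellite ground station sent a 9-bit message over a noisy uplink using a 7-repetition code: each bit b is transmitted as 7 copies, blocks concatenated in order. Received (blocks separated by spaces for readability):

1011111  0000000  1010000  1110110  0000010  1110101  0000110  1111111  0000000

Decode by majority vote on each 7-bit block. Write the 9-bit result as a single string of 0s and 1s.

Block 1 (1011111): 6 ones → 1
Block 2 (0000000): 0 ones → 0
Block 3 (1010000): 2 ones → 0
Block 4 (1110110): 5 ones → 1
Block 5 (0000010): 1 one → 0
Block 6 (1110101): 5 ones → 1
Block 7 (0000110): 2 ones → 0
Block 8 (1111111): 7 ones → 1
Block 9 (0000000): 0 ones → 0

100101010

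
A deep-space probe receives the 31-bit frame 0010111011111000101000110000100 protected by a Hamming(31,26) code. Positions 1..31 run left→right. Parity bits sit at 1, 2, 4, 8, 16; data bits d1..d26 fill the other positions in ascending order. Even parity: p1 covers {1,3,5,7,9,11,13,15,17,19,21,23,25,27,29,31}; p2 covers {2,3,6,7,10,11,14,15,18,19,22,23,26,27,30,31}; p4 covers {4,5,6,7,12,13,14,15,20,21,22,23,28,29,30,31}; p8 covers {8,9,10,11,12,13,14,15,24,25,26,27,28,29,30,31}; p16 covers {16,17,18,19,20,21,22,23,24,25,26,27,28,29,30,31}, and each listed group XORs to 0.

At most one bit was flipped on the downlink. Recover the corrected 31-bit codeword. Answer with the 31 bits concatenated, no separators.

0010111011111000101000110000110

s1 (pos 1,3,5,7,9,11,13,15,17,19,21,23,25,27,29,31): 0⊕1⊕1⊕1⊕1⊕1⊕1⊕0⊕1⊕1⊕0⊕1⊕0⊕0⊕1⊕0 = 0
s2 (pos 2,3,6,7,10,11,14,15,18,19,22,23,26,27,30,31): 0⊕1⊕1⊕1⊕1⊕1⊕0⊕0⊕0⊕1⊕0⊕1⊕0⊕0⊕0⊕0 = 1
s4 (pos 4,5,6,7,12,13,14,15,20,21,22,23,28,29,30,31): 0⊕1⊕1⊕1⊕1⊕1⊕0⊕0⊕0⊕0⊕0⊕1⊕0⊕1⊕0⊕0 = 1
s8 (pos 8,9,10,11,12,13,14,15,24,25,26,27,28,29,30,31): 0⊕1⊕1⊕1⊕1⊕1⊕0⊕0⊕1⊕0⊕0⊕0⊕0⊕1⊕0⊕0 = 1
s16 (pos 16,17,18,19,20,21,22,23,24,25,26,27,28,29,30,31): 0⊕1⊕0⊕1⊕0⊕0⊕0⊕1⊕1⊕0⊕0⊕0⊕0⊕1⊕0⊕0 = 1
Syndrome s16…s1 = 11110 → error at position 30.
Flip position 30: 0010111011111000101000110000100 → 0010111011111000101000110000110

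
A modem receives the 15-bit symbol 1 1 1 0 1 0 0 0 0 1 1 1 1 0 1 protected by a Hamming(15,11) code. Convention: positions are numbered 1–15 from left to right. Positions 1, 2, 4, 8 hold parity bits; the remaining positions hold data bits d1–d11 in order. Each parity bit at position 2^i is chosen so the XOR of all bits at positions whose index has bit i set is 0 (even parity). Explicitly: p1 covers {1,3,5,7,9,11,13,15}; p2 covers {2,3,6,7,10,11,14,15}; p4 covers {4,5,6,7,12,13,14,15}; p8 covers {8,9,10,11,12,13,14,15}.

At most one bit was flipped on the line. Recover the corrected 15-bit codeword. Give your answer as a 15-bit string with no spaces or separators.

111010000011101

s1 (pos 1,3,5,7,9,11,13,15): 1⊕1⊕1⊕0⊕0⊕1⊕1⊕1 = 0
s2 (pos 2,3,6,7,10,11,14,15): 1⊕1⊕0⊕0⊕1⊕1⊕0⊕1 = 1
s4 (pos 4,5,6,7,12,13,14,15): 0⊕1⊕0⊕0⊕1⊕1⊕0⊕1 = 0
s8 (pos 8,9,10,11,12,13,14,15): 0⊕0⊕1⊕1⊕1⊕1⊕0⊕1 = 1
Syndrome s8…s1 = 1010 → error at position 10.
Flip position 10: 111010000111101 → 111010000011101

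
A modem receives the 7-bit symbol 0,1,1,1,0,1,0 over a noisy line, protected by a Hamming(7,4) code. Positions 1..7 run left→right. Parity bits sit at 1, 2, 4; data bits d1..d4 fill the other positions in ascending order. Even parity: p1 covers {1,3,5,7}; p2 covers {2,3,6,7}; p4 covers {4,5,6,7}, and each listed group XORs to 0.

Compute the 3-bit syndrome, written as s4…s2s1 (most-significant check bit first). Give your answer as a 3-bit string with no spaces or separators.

s1 (pos 1,3,5,7): 0⊕1⊕0⊕0 = 1
s2 (pos 2,3,6,7): 1⊕1⊕1⊕0 = 1
s4 (pos 4,5,6,7): 1⊕0⊕1⊕0 = 0
Syndrome s4…s1 = 011 → error at position 3.

011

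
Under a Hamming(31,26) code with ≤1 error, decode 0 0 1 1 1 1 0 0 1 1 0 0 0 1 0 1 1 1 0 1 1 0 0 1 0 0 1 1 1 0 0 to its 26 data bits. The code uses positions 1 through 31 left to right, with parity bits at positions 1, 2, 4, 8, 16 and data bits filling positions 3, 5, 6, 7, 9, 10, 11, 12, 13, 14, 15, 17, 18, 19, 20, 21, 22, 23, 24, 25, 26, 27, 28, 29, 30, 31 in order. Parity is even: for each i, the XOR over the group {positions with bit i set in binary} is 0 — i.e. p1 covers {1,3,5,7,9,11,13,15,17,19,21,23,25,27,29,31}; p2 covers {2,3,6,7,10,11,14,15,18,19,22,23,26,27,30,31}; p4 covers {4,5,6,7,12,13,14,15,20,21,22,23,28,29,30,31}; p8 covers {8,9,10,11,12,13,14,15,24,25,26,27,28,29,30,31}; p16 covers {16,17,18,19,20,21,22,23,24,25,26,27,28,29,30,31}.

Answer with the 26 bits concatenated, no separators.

11101100010110110011011100

s1 (pos 1,3,5,7,9,11,13,15,17,19,21,23,25,27,29,31): 0⊕1⊕1⊕0⊕1⊕0⊕0⊕0⊕1⊕0⊕1⊕0⊕0⊕1⊕1⊕0 = 1
s2 (pos 2,3,6,7,10,11,14,15,18,19,22,23,26,27,30,31): 0⊕1⊕1⊕0⊕1⊕0⊕1⊕0⊕1⊕0⊕0⊕0⊕0⊕1⊕0⊕0 = 0
s4 (pos 4,5,6,7,12,13,14,15,20,21,22,23,28,29,30,31): 1⊕1⊕1⊕0⊕0⊕0⊕1⊕0⊕1⊕1⊕0⊕0⊕1⊕1⊕0⊕0 = 0
s8 (pos 8,9,10,11,12,13,14,15,24,25,26,27,28,29,30,31): 0⊕1⊕1⊕0⊕0⊕0⊕1⊕0⊕1⊕0⊕0⊕1⊕1⊕1⊕0⊕0 = 1
s16 (pos 16,17,18,19,20,21,22,23,24,25,26,27,28,29,30,31): 1⊕1⊕1⊕0⊕1⊕1⊕0⊕0⊕1⊕0⊕0⊕1⊕1⊕1⊕0⊕0 = 1
Syndrome s16…s1 = 11001 → error at position 25.
Flip position 25: 0011110011000101110110010011100 → 0011110011000101110110011011100
Read data bits from positions 3,5,6,7,9,10,11,12,13,14,15,17,18,19,20,21,22,23,24,25,26,27,28,29,30,31: 11101100010110110011011100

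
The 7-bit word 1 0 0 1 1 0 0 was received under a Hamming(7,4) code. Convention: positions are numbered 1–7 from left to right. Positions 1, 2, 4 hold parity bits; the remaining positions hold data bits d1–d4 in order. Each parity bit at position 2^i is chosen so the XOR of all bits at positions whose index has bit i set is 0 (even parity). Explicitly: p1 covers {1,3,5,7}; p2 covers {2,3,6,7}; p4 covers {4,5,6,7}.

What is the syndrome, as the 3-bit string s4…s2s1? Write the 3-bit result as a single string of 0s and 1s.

000

s1 (pos 1,3,5,7): 1⊕0⊕1⊕0 = 0
s2 (pos 2,3,6,7): 0⊕0⊕0⊕0 = 0
s4 (pos 4,5,6,7): 1⊕1⊕0⊕0 = 0
Syndrome s4…s1 = 000 → no error.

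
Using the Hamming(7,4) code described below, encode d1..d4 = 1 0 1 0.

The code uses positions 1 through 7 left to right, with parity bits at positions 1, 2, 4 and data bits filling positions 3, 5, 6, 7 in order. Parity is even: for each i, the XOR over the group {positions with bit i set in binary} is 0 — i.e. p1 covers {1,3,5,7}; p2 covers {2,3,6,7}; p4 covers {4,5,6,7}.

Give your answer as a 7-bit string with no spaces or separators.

Place data at non-parity positions: p1 p2 1 p4 0 1 0
p1 (pos 1,3,5,7): XOR of data positions = 1⊕0⊕0 = 1
p2 (pos 2,3,6,7): XOR of data positions = 1⊕1⊕0 = 0
p4 (pos 4,5,6,7): XOR of data positions = 0⊕1⊕0 = 1
Codeword: 1011010

1011010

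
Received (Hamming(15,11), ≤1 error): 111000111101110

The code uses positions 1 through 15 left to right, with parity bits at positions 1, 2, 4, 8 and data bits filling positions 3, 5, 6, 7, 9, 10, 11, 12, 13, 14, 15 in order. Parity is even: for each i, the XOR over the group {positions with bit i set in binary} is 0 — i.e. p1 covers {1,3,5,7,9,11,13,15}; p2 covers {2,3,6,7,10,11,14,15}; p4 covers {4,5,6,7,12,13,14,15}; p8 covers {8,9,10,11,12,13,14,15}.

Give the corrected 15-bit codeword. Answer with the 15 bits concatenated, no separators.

110000111101110

s1 (pos 1,3,5,7,9,11,13,15): 1⊕1⊕0⊕1⊕1⊕0⊕1⊕0 = 1
s2 (pos 2,3,6,7,10,11,14,15): 1⊕1⊕0⊕1⊕1⊕0⊕1⊕0 = 1
s4 (pos 4,5,6,7,12,13,14,15): 0⊕0⊕0⊕1⊕1⊕1⊕1⊕0 = 0
s8 (pos 8,9,10,11,12,13,14,15): 1⊕1⊕1⊕0⊕1⊕1⊕1⊕0 = 0
Syndrome s8…s1 = 0011 → error at position 3.
Flip position 3: 111000111101110 → 110000111101110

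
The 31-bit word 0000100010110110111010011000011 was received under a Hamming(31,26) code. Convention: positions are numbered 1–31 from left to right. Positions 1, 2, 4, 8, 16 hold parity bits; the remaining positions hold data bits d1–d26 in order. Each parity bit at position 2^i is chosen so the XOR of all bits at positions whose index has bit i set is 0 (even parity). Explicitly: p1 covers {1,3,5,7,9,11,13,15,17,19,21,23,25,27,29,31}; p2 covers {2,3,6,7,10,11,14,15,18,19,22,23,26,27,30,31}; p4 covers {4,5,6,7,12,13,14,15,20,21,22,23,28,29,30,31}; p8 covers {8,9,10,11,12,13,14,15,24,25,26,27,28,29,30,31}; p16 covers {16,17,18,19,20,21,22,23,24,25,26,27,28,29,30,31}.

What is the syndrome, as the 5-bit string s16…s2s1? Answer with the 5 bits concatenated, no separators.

s1 (pos 1,3,5,7,9,11,13,15,17,19,21,23,25,27,29,31): 0⊕0⊕1⊕0⊕1⊕1⊕0⊕1⊕1⊕1⊕1⊕0⊕1⊕0⊕0⊕1 = 1
s2 (pos 2,3,6,7,10,11,14,15,18,19,22,23,26,27,30,31): 0⊕0⊕0⊕0⊕0⊕1⊕1⊕1⊕1⊕1⊕0⊕0⊕0⊕0⊕1⊕1 = 1
s4 (pos 4,5,6,7,12,13,14,15,20,21,22,23,28,29,30,31): 0⊕1⊕0⊕0⊕1⊕0⊕1⊕1⊕0⊕1⊕0⊕0⊕0⊕0⊕1⊕1 = 1
s8 (pos 8,9,10,11,12,13,14,15,24,25,26,27,28,29,30,31): 0⊕1⊕0⊕1⊕1⊕0⊕1⊕1⊕1⊕1⊕0⊕0⊕0⊕0⊕1⊕1 = 1
s16 (pos 16,17,18,19,20,21,22,23,24,25,26,27,28,29,30,31): 0⊕1⊕1⊕1⊕0⊕1⊕0⊕0⊕1⊕1⊕0⊕0⊕0⊕0⊕1⊕1 = 0
Syndrome s16…s1 = 01111 → error at position 15.

01111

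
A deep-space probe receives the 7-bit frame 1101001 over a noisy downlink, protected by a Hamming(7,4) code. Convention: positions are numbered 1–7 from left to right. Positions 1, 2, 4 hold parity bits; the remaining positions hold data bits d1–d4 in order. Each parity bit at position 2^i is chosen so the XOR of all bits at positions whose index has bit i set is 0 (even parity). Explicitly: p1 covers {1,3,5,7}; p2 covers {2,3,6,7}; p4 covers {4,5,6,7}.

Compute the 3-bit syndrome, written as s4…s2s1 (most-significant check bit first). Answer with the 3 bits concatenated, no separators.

s1 (pos 1,3,5,7): 1⊕0⊕0⊕1 = 0
s2 (pos 2,3,6,7): 1⊕0⊕0⊕1 = 0
s4 (pos 4,5,6,7): 1⊕0⊕0⊕1 = 0
Syndrome s4…s1 = 000 → no error.

000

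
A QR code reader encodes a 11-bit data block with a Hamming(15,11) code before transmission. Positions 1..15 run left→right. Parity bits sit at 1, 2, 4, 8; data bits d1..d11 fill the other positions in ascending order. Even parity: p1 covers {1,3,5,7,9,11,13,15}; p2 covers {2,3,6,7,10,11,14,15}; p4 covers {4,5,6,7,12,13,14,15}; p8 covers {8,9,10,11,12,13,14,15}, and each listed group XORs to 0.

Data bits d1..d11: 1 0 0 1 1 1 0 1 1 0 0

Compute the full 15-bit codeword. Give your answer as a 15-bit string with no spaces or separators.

011100101101100

Place data at non-parity positions: p1 p2 1 p4 0 0 1 p8 1 1 0 1 1 0 0
p1 (pos 1,3,5,7,9,11,13,15): XOR of data positions = 1⊕0⊕1⊕1⊕0⊕1⊕0 = 0
p2 (pos 2,3,6,7,10,11,14,15): XOR of data positions = 1⊕0⊕1⊕1⊕0⊕0⊕0 = 1
p4 (pos 4,5,6,7,12,13,14,15): XOR of data positions = 0⊕0⊕1⊕1⊕1⊕0⊕0 = 1
p8 (pos 8,9,10,11,12,13,14,15): XOR of data positions = 1⊕1⊕0⊕1⊕1⊕0⊕0 = 0
Codeword: 011100101101100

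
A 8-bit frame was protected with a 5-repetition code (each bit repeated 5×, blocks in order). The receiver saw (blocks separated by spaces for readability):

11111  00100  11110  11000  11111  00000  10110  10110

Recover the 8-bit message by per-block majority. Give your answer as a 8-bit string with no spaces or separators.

10101011

Block 1 (11111): 5 ones → 1
Block 2 (00100): 1 one → 0
Block 3 (11110): 4 ones → 1
Block 4 (11000): 2 ones → 0
Block 5 (11111): 5 ones → 1
Block 6 (00000): 0 ones → 0
Block 7 (10110): 3 ones → 1
Block 8 (10110): 3 ones → 1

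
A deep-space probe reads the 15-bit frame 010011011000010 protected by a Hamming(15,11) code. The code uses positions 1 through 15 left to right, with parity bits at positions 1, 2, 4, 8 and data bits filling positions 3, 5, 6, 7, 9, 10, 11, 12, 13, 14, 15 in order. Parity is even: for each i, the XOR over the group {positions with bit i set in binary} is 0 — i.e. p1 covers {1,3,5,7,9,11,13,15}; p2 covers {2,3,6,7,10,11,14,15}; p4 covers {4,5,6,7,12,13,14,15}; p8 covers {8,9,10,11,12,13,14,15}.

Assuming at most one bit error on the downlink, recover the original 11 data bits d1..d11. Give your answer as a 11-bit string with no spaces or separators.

01101000000

s1 (pos 1,3,5,7,9,11,13,15): 0⊕0⊕1⊕0⊕1⊕0⊕0⊕0 = 0
s2 (pos 2,3,6,7,10,11,14,15): 1⊕0⊕1⊕0⊕0⊕0⊕1⊕0 = 1
s4 (pos 4,5,6,7,12,13,14,15): 0⊕1⊕1⊕0⊕0⊕0⊕1⊕0 = 1
s8 (pos 8,9,10,11,12,13,14,15): 1⊕1⊕0⊕0⊕0⊕0⊕1⊕0 = 1
Syndrome s8…s1 = 1110 → error at position 14.
Flip position 14: 010011011000010 → 010011011000000
Read data bits from positions 3,5,6,7,9,10,11,12,13,14,15: 01101000000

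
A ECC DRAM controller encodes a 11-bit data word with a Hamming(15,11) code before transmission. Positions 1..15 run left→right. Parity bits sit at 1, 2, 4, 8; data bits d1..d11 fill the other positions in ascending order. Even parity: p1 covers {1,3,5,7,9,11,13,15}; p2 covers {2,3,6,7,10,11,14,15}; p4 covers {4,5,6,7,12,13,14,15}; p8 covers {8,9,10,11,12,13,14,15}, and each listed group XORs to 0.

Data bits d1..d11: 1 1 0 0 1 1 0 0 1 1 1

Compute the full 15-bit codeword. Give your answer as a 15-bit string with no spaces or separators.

101010011100111

Place data at non-parity positions: p1 p2 1 p4 1 0 0 p8 1 1 0 0 1 1 1
p1 (pos 1,3,5,7,9,11,13,15): XOR of data positions = 1⊕1⊕0⊕1⊕0⊕1⊕1 = 1
p2 (pos 2,3,6,7,10,11,14,15): XOR of data positions = 1⊕0⊕0⊕1⊕0⊕1⊕1 = 0
p4 (pos 4,5,6,7,12,13,14,15): XOR of data positions = 1⊕0⊕0⊕0⊕1⊕1⊕1 = 0
p8 (pos 8,9,10,11,12,13,14,15): XOR of data positions = 1⊕1⊕0⊕0⊕1⊕1⊕1 = 1
Codeword: 101010011100111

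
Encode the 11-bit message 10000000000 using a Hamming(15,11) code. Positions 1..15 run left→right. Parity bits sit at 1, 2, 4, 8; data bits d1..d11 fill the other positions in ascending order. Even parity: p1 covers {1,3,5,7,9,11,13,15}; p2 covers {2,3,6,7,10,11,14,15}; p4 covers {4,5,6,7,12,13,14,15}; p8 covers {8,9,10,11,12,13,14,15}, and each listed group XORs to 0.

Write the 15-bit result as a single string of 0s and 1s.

111000000000000

Place data at non-parity positions: p1 p2 1 p4 0 0 0 p8 0 0 0 0 0 0 0
p1 (pos 1,3,5,7,9,11,13,15): XOR of data positions = 1⊕0⊕0⊕0⊕0⊕0⊕0 = 1
p2 (pos 2,3,6,7,10,11,14,15): XOR of data positions = 1⊕0⊕0⊕0⊕0⊕0⊕0 = 1
p4 (pos 4,5,6,7,12,13,14,15): XOR of data positions = 0⊕0⊕0⊕0⊕0⊕0⊕0 = 0
p8 (pos 8,9,10,11,12,13,14,15): XOR of data positions = 0⊕0⊕0⊕0⊕0⊕0⊕0 = 0
Codeword: 111000000000000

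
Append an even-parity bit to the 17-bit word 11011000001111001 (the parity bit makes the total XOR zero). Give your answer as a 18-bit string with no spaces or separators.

110110000011110011

XOR of the 17 data bits: 1⊕1⊕0⊕1⊕1⊕0⊕0⊕0⊕0⊕0⊕1⊕1⊕1⊕1⊕0⊕0⊕1 = 1
Parity bit = 1 (so all 18 bits XOR to 0).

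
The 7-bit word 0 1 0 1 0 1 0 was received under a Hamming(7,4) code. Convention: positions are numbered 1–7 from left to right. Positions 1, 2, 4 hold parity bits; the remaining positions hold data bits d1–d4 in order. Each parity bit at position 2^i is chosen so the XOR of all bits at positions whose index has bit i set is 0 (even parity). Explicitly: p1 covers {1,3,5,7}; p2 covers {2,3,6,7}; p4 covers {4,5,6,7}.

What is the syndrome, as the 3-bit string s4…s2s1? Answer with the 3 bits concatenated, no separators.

s1 (pos 1,3,5,7): 0⊕0⊕0⊕0 = 0
s2 (pos 2,3,6,7): 1⊕0⊕1⊕0 = 0
s4 (pos 4,5,6,7): 1⊕0⊕1⊕0 = 0
Syndrome s4…s1 = 000 → no error.

000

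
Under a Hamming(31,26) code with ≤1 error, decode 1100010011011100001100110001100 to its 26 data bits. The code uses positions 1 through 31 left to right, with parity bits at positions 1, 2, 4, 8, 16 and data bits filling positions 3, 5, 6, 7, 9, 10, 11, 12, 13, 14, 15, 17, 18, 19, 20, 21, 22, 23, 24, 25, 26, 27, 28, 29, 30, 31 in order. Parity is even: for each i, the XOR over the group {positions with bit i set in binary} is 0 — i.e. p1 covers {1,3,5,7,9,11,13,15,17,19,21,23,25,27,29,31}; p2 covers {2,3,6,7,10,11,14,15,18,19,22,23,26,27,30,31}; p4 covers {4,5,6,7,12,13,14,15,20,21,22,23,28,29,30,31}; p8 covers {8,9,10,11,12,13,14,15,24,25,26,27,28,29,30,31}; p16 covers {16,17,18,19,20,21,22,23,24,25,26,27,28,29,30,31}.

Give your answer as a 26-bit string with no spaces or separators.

00101101110001100110001100

s1 (pos 1,3,5,7,9,11,13,15,17,19,21,23,25,27,29,31): 1⊕0⊕0⊕0⊕1⊕0⊕1⊕0⊕0⊕1⊕0⊕1⊕0⊕0⊕1⊕0 = 0
s2 (pos 2,3,6,7,10,11,14,15,18,19,22,23,26,27,30,31): 1⊕0⊕1⊕0⊕1⊕0⊕1⊕0⊕0⊕1⊕0⊕1⊕0⊕0⊕0⊕0 = 0
s4 (pos 4,5,6,7,12,13,14,15,20,21,22,23,28,29,30,31): 0⊕0⊕1⊕0⊕1⊕1⊕1⊕0⊕1⊕0⊕0⊕1⊕1⊕1⊕0⊕0 = 0
s8 (pos 8,9,10,11,12,13,14,15,24,25,26,27,28,29,30,31): 0⊕1⊕1⊕0⊕1⊕1⊕1⊕0⊕1⊕0⊕0⊕0⊕1⊕1⊕0⊕0 = 0
s16 (pos 16,17,18,19,20,21,22,23,24,25,26,27,28,29,30,31): 0⊕0⊕0⊕1⊕1⊕0⊕0⊕1⊕1⊕0⊕0⊕0⊕1⊕1⊕0⊕0 = 0
Syndrome s16…s1 = 00000 → no error.
Read data bits from positions 3,5,6,7,9,10,11,12,13,14,15,17,18,19,20,21,22,23,24,25,26,27,28,29,30,31: 00101101110001100110001100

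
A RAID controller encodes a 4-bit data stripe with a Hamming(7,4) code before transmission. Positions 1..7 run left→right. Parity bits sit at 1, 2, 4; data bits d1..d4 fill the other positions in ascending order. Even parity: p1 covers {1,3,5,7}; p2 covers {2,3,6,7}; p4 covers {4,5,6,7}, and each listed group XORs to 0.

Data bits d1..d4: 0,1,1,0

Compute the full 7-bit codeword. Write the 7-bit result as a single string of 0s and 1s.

1100110

Place data at non-parity positions: p1 p2 0 p4 1 1 0
p1 (pos 1,3,5,7): XOR of data positions = 0⊕1⊕0 = 1
p2 (pos 2,3,6,7): XOR of data positions = 0⊕1⊕0 = 1
p4 (pos 4,5,6,7): XOR of data positions = 1⊕1⊕0 = 0
Codeword: 1100110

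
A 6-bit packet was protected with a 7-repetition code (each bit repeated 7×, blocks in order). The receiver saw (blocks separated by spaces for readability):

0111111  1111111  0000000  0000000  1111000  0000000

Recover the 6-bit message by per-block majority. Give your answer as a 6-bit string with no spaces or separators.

Block 1 (0111111): 6 ones → 1
Block 2 (1111111): 7 ones → 1
Block 3 (0000000): 0 ones → 0
Block 4 (0000000): 0 ones → 0
Block 5 (1111000): 4 ones → 1
Block 6 (0000000): 0 ones → 0

110010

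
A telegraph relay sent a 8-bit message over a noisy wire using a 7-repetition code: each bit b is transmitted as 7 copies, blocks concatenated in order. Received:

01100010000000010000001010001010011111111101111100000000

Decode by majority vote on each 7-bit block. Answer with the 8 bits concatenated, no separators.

00001110

Block 1 (0110001): 3 ones → 0
Block 2 (0000000): 0 ones → 0
Block 3 (0100000): 1 one → 0
Block 4 (0101000): 2 ones → 0
Block 5 (1010011): 4 ones → 1
Block 6 (1111111): 7 ones → 1
Block 7 (0111110): 5 ones → 1
Block 8 (0000000): 0 ones → 0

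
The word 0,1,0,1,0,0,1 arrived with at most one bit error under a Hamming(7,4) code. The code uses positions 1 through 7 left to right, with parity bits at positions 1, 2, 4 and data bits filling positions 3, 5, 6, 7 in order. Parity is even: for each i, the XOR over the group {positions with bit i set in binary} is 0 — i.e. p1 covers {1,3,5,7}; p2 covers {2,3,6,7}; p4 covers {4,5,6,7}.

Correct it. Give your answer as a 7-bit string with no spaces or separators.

s1 (pos 1,3,5,7): 0⊕0⊕0⊕1 = 1
s2 (pos 2,3,6,7): 1⊕0⊕0⊕1 = 0
s4 (pos 4,5,6,7): 1⊕0⊕0⊕1 = 0
Syndrome s4…s1 = 001 → error at position 1.
Flip position 1: 0101001 → 1101001

1101001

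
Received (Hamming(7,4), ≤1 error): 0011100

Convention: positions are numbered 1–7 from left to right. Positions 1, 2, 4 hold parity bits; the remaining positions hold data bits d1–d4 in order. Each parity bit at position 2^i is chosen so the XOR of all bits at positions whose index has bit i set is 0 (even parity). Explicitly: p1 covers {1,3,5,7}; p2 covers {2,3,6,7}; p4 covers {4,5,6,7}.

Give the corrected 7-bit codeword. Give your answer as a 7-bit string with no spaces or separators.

0111100

s1 (pos 1,3,5,7): 0⊕1⊕1⊕0 = 0
s2 (pos 2,3,6,7): 0⊕1⊕0⊕0 = 1
s4 (pos 4,5,6,7): 1⊕1⊕0⊕0 = 0
Syndrome s4…s1 = 010 → error at position 2.
Flip position 2: 0011100 → 0111100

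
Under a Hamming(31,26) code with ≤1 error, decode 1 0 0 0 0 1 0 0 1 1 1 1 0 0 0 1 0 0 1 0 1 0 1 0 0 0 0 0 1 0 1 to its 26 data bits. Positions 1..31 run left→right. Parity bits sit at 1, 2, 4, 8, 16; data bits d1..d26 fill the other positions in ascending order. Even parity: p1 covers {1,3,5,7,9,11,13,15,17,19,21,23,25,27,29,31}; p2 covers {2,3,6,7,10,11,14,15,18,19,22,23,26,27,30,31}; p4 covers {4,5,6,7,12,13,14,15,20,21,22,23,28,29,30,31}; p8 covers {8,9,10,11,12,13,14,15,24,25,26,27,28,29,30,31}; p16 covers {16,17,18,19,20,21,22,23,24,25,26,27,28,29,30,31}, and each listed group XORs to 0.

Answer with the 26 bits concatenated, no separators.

s1 (pos 1,3,5,7,9,11,13,15,17,19,21,23,25,27,29,31): 1⊕0⊕0⊕0⊕1⊕1⊕0⊕0⊕0⊕1⊕1⊕1⊕0⊕0⊕1⊕1 = 0
s2 (pos 2,3,6,7,10,11,14,15,18,19,22,23,26,27,30,31): 0⊕0⊕1⊕0⊕1⊕1⊕0⊕0⊕0⊕1⊕0⊕1⊕0⊕0⊕0⊕1 = 0
s4 (pos 4,5,6,7,12,13,14,15,20,21,22,23,28,29,30,31): 0⊕0⊕1⊕0⊕1⊕0⊕0⊕0⊕0⊕1⊕0⊕1⊕0⊕1⊕0⊕1 = 0
s8 (pos 8,9,10,11,12,13,14,15,24,25,26,27,28,29,30,31): 0⊕1⊕1⊕1⊕1⊕0⊕0⊕0⊕0⊕0⊕0⊕0⊕0⊕1⊕0⊕1 = 0
s16 (pos 16,17,18,19,20,21,22,23,24,25,26,27,28,29,30,31): 1⊕0⊕0⊕1⊕0⊕1⊕0⊕1⊕0⊕0⊕0⊕0⊕0⊕1⊕0⊕1 = 0
Syndrome s16…s1 = 00000 → no error.
Read data bits from positions 3,5,6,7,9,10,11,12,13,14,15,17,18,19,20,21,22,23,24,25,26,27,28,29,30,31: 00101111000001010100000101

00101111000001010100000101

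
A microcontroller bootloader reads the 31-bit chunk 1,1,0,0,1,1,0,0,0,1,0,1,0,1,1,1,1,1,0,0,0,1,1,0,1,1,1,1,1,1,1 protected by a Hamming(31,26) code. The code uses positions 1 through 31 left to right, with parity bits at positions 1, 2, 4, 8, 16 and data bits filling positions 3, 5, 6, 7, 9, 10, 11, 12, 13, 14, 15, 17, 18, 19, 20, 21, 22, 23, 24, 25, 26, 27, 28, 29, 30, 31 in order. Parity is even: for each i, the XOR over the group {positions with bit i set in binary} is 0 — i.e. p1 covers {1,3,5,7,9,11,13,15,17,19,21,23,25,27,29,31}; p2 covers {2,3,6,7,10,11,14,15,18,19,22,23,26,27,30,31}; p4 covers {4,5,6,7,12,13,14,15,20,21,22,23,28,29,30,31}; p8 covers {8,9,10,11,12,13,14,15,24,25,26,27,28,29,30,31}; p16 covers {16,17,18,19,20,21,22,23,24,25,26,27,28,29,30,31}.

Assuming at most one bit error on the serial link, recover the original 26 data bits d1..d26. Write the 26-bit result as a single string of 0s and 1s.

01100101111110001101111111

s1 (pos 1,3,5,7,9,11,13,15,17,19,21,23,25,27,29,31): 1⊕0⊕1⊕0⊕0⊕0⊕0⊕1⊕1⊕0⊕0⊕1⊕1⊕1⊕1⊕1 = 1
s2 (pos 2,3,6,7,10,11,14,15,18,19,22,23,26,27,30,31): 1⊕0⊕1⊕0⊕1⊕0⊕1⊕1⊕1⊕0⊕1⊕1⊕1⊕1⊕1⊕1 = 0
s4 (pos 4,5,6,7,12,13,14,15,20,21,22,23,28,29,30,31): 0⊕1⊕1⊕0⊕1⊕0⊕1⊕1⊕0⊕0⊕1⊕1⊕1⊕1⊕1⊕1 = 1
s8 (pos 8,9,10,11,12,13,14,15,24,25,26,27,28,29,30,31): 0⊕0⊕1⊕0⊕1⊕0⊕1⊕1⊕0⊕1⊕1⊕1⊕1⊕1⊕1⊕1 = 1
s16 (pos 16,17,18,19,20,21,22,23,24,25,26,27,28,29,30,31): 1⊕1⊕1⊕0⊕0⊕0⊕1⊕1⊕0⊕1⊕1⊕1⊕1⊕1⊕1⊕1 = 0
Syndrome s16…s1 = 01101 → error at position 13.
Flip position 13: 1100110001010111110001101111111 → 1100110001011111110001101111111
Read data bits from positions 3,5,6,7,9,10,11,12,13,14,15,17,18,19,20,21,22,23,24,25,26,27,28,29,30,31: 01100101111110001101111111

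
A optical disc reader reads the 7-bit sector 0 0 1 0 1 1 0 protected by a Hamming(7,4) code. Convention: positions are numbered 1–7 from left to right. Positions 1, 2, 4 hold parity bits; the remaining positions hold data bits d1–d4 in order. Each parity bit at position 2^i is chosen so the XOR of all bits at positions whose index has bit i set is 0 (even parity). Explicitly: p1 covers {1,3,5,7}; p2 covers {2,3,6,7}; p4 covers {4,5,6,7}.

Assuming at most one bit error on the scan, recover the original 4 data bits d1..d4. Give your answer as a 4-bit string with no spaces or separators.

s1 (pos 1,3,5,7): 0⊕1⊕1⊕0 = 0
s2 (pos 2,3,6,7): 0⊕1⊕1⊕0 = 0
s4 (pos 4,5,6,7): 0⊕1⊕1⊕0 = 0
Syndrome s4…s1 = 000 → no error.
Read data bits from positions 3,5,6,7: 1110

1110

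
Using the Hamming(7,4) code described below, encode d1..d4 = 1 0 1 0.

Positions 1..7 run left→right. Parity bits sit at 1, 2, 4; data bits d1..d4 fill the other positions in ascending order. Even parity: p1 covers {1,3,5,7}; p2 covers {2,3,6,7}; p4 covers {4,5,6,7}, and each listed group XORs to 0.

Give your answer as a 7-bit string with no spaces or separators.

1011010

Place data at non-parity positions: p1 p2 1 p4 0 1 0
p1 (pos 1,3,5,7): XOR of data positions = 1⊕0⊕0 = 1
p2 (pos 2,3,6,7): XOR of data positions = 1⊕1⊕0 = 0
p4 (pos 4,5,6,7): XOR of data positions = 0⊕1⊕0 = 1
Codeword: 1011010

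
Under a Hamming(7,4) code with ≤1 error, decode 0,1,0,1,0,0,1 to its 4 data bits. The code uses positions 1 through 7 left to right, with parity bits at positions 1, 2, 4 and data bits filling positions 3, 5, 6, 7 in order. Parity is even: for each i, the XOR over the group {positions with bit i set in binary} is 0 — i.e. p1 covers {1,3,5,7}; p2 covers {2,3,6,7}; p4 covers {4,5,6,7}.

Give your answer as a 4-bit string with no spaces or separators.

s1 (pos 1,3,5,7): 0⊕0⊕0⊕1 = 1
s2 (pos 2,3,6,7): 1⊕0⊕0⊕1 = 0
s4 (pos 4,5,6,7): 1⊕0⊕0⊕1 = 0
Syndrome s4…s1 = 001 → error at position 1.
Flip position 1: 0101001 → 1101001
Read data bits from positions 3,5,6,7: 0001

0001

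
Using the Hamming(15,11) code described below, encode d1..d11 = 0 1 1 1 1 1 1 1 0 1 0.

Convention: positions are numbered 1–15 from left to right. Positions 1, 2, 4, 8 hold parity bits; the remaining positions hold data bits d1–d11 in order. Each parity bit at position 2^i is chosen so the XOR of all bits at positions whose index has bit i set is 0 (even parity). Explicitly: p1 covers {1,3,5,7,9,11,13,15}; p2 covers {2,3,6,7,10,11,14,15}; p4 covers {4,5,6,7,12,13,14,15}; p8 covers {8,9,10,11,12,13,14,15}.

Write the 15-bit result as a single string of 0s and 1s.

Place data at non-parity positions: p1 p2 0 p4 1 1 1 p8 1 1 1 1 0 1 0
p1 (pos 1,3,5,7,9,11,13,15): XOR of data positions = 0⊕1⊕1⊕1⊕1⊕0⊕0 = 0
p2 (pos 2,3,6,7,10,11,14,15): XOR of data positions = 0⊕1⊕1⊕1⊕1⊕1⊕0 = 1
p4 (pos 4,5,6,7,12,13,14,15): XOR of data positions = 1⊕1⊕1⊕1⊕0⊕1⊕0 = 1
p8 (pos 8,9,10,11,12,13,14,15): XOR of data positions = 1⊕1⊕1⊕1⊕0⊕1⊕0 = 1
Codeword: 010111111111010

010111111111010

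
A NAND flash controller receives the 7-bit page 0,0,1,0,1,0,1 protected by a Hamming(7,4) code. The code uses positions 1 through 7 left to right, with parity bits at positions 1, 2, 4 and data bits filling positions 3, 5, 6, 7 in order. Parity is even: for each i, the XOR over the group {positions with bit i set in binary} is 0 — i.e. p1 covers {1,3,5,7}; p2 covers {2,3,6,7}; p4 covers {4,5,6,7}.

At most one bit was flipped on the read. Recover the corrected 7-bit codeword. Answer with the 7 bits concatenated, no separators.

s1 (pos 1,3,5,7): 0⊕1⊕1⊕1 = 1
s2 (pos 2,3,6,7): 0⊕1⊕0⊕1 = 0
s4 (pos 4,5,6,7): 0⊕1⊕0⊕1 = 0
Syndrome s4…s1 = 001 → error at position 1.
Flip position 1: 0010101 → 1010101

1010101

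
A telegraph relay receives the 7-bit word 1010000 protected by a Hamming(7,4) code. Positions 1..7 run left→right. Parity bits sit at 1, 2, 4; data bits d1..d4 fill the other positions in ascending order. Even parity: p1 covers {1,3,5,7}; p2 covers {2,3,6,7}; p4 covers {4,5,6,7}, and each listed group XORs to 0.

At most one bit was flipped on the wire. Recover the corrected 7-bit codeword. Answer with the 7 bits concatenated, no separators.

s1 (pos 1,3,5,7): 1⊕1⊕0⊕0 = 0
s2 (pos 2,3,6,7): 0⊕1⊕0⊕0 = 1
s4 (pos 4,5,6,7): 0⊕0⊕0⊕0 = 0
Syndrome s4…s1 = 010 → error at position 2.
Flip position 2: 1010000 → 1110000

1110000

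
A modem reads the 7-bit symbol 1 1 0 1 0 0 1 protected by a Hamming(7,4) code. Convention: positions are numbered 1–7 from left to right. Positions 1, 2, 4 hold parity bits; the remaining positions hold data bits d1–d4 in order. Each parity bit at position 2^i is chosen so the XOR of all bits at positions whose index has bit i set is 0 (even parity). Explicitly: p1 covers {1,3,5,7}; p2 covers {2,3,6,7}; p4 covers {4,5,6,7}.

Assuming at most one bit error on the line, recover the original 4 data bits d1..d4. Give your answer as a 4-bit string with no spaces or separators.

s1 (pos 1,3,5,7): 1⊕0⊕0⊕1 = 0
s2 (pos 2,3,6,7): 1⊕0⊕0⊕1 = 0
s4 (pos 4,5,6,7): 1⊕0⊕0⊕1 = 0
Syndrome s4…s1 = 000 → no error.
Read data bits from positions 3,5,6,7: 0001

0001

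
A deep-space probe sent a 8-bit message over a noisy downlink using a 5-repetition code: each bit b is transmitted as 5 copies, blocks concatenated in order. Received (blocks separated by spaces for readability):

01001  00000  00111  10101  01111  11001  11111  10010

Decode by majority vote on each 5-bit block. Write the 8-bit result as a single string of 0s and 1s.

Block 1 (01001): 2 ones → 0
Block 2 (00000): 0 ones → 0
Block 3 (00111): 3 ones → 1
Block 4 (10101): 3 ones → 1
Block 5 (01111): 4 ones → 1
Block 6 (11001): 3 ones → 1
Block 7 (11111): 5 ones → 1
Block 8 (10010): 2 ones → 0

00111110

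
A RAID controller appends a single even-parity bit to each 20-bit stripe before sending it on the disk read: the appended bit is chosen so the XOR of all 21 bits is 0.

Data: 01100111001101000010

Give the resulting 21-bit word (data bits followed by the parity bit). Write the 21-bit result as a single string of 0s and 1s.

XOR of the 20 data bits: 0⊕1⊕1⊕0⊕0⊕1⊕1⊕1⊕0⊕0⊕1⊕1⊕0⊕1⊕0⊕0⊕0⊕0⊕1⊕0 = 1
Parity bit = 1 (so all 21 bits XOR to 0).

011001110011010000101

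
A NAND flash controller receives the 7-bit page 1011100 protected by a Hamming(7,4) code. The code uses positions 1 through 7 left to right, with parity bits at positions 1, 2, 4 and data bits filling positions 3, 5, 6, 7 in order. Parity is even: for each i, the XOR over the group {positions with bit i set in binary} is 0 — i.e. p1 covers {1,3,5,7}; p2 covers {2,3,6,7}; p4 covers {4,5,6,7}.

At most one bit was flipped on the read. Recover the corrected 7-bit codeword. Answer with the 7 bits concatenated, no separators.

1001100

s1 (pos 1,3,5,7): 1⊕1⊕1⊕0 = 1
s2 (pos 2,3,6,7): 0⊕1⊕0⊕0 = 1
s4 (pos 4,5,6,7): 1⊕1⊕0⊕0 = 0
Syndrome s4…s1 = 011 → error at position 3.
Flip position 3: 1011100 → 1001100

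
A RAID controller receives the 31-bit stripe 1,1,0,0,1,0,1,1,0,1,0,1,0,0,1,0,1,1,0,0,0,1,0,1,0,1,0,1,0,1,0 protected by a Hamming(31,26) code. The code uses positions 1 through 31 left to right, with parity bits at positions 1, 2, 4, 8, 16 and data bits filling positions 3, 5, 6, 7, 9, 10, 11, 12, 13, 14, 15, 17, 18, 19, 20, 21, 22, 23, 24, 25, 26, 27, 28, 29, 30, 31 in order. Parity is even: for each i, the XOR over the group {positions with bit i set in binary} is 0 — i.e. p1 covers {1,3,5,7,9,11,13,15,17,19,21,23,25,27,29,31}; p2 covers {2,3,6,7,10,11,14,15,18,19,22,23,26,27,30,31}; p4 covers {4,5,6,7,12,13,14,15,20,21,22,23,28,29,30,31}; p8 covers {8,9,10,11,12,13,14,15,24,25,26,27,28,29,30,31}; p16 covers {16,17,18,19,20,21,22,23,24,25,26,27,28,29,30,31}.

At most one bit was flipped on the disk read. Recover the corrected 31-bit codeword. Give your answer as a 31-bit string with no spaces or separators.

1100101101010010110011010101010

s1 (pos 1,3,5,7,9,11,13,15,17,19,21,23,25,27,29,31): 1⊕0⊕1⊕1⊕0⊕0⊕0⊕1⊕1⊕0⊕0⊕0⊕0⊕0⊕0⊕0 = 1
s2 (pos 2,3,6,7,10,11,14,15,18,19,22,23,26,27,30,31): 1⊕0⊕0⊕1⊕1⊕0⊕0⊕1⊕1⊕0⊕1⊕0⊕1⊕0⊕1⊕0 = 0
s4 (pos 4,5,6,7,12,13,14,15,20,21,22,23,28,29,30,31): 0⊕1⊕0⊕1⊕1⊕0⊕0⊕1⊕0⊕0⊕1⊕0⊕1⊕0⊕1⊕0 = 1
s8 (pos 8,9,10,11,12,13,14,15,24,25,26,27,28,29,30,31): 1⊕0⊕1⊕0⊕1⊕0⊕0⊕1⊕1⊕0⊕1⊕0⊕1⊕0⊕1⊕0 = 0
s16 (pos 16,17,18,19,20,21,22,23,24,25,26,27,28,29,30,31): 0⊕1⊕1⊕0⊕0⊕0⊕1⊕0⊕1⊕0⊕1⊕0⊕1⊕0⊕1⊕0 = 1
Syndrome s16…s1 = 10101 → error at position 21.
Flip position 21: 1100101101010010110001010101010 → 1100101101010010110011010101010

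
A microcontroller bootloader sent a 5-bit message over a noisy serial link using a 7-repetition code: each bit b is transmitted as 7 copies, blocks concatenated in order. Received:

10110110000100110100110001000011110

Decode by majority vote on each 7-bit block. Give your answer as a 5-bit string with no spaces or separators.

Block 1 (1011011): 5 ones → 1
Block 2 (0000100): 1 one → 0
Block 3 (1101001): 4 ones → 1
Block 4 (1000100): 2 ones → 0
Block 5 (0011110): 4 ones → 1

10101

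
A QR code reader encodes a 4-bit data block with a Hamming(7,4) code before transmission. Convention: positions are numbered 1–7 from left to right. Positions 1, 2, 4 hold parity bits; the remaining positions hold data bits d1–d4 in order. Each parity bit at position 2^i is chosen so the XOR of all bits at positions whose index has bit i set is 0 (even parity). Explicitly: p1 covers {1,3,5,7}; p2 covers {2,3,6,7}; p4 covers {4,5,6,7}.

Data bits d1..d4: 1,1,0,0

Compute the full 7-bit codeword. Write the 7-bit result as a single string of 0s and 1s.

0111100

Place data at non-parity positions: p1 p2 1 p4 1 0 0
p1 (pos 1,3,5,7): XOR of data positions = 1⊕1⊕0 = 0
p2 (pos 2,3,6,7): XOR of data positions = 1⊕0⊕0 = 1
p4 (pos 4,5,6,7): XOR of data positions = 1⊕0⊕0 = 1
Codeword: 0111100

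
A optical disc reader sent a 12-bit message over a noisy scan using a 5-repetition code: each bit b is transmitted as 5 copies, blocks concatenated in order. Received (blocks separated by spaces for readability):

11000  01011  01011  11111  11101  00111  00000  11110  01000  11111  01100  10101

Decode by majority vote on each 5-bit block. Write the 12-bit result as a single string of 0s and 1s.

Block 1 (11000): 2 ones → 0
Block 2 (01011): 3 ones → 1
Block 3 (01011): 3 ones → 1
Block 4 (11111): 5 ones → 1
Block 5 (11101): 4 ones → 1
Block 6 (00111): 3 ones → 1
Block 7 (00000): 0 ones → 0
Block 8 (11110): 4 ones → 1
Block 9 (01000): 1 one → 0
Block 10 (11111): 5 ones → 1
Block 11 (01100): 2 ones → 0
Block 12 (10101): 3 ones → 1

011111010101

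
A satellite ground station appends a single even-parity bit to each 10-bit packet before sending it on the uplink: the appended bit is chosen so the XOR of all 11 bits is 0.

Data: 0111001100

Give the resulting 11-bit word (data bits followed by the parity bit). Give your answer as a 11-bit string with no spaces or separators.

XOR of the 10 data bits: 0⊕1⊕1⊕1⊕0⊕0⊕1⊕1⊕0⊕0 = 1
Parity bit = 1 (so all 11 bits XOR to 0).

01110011001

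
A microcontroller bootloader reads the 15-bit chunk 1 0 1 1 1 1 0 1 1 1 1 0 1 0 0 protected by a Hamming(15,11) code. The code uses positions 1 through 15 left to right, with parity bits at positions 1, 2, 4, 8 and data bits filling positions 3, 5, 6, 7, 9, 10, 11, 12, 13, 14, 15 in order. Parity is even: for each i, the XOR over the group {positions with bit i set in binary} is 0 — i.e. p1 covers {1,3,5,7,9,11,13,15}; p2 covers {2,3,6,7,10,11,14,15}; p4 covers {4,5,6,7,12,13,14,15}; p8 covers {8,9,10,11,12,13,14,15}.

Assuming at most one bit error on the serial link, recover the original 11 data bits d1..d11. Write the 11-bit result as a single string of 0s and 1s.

s1 (pos 1,3,5,7,9,11,13,15): 1⊕1⊕1⊕0⊕1⊕1⊕1⊕0 = 0
s2 (pos 2,3,6,7,10,11,14,15): 0⊕1⊕1⊕0⊕1⊕1⊕0⊕0 = 0
s4 (pos 4,5,6,7,12,13,14,15): 1⊕1⊕1⊕0⊕0⊕1⊕0⊕0 = 0
s8 (pos 8,9,10,11,12,13,14,15): 1⊕1⊕1⊕1⊕0⊕1⊕0⊕0 = 1
Syndrome s8…s1 = 1000 → error at position 8.
Flip position 8: 101111011110100 → 101111001110100
Read data bits from positions 3,5,6,7,9,10,11,12,13,14,15: 11101110100

11101110100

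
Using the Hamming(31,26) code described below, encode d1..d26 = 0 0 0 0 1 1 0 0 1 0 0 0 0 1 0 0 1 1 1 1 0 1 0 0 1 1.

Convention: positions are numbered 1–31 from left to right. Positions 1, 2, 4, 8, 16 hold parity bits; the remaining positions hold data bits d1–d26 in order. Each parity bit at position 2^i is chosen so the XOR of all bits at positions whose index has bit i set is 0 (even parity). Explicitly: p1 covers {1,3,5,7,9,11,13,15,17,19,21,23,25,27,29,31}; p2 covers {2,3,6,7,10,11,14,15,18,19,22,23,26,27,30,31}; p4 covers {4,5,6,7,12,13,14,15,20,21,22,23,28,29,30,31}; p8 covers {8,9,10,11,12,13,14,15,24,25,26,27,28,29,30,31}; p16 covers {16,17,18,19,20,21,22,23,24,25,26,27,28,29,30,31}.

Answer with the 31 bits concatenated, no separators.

1101000011001000001001111010011

Place data at non-parity positions: p1 p2 0 p4 0 0 0 p8 1 1 0 0 1 0 0 p16 0 0 1 0 0 1 1 1 1 0 1 0 0 1 1
p1 (pos 1,3,5,7,9,11,13,15,17,19,21,23,25,27,29,31): XOR of data positions = 0⊕0⊕0⊕1⊕0⊕1⊕0⊕0⊕1⊕0⊕1⊕1⊕1⊕0⊕1 = 1
p2 (pos 2,3,6,7,10,11,14,15,18,19,22,23,26,27,30,31): XOR of data positions = 0⊕0⊕0⊕1⊕0⊕0⊕0⊕0⊕1⊕1⊕1⊕0⊕1⊕1⊕1 = 1
p4 (pos 4,5,6,7,12,13,14,15,20,21,22,23,28,29,30,31): XOR of data positions = 0⊕0⊕0⊕0⊕1⊕0⊕0⊕0⊕0⊕1⊕1⊕0⊕0⊕1⊕1 = 1
p8 (pos 8,9,10,11,12,13,14,15,24,25,26,27,28,29,30,31): XOR of data positions = 1⊕1⊕0⊕0⊕1⊕0⊕0⊕1⊕1⊕0⊕1⊕0⊕0⊕1⊕1 = 0
p16 (pos 16,17,18,19,20,21,22,23,24,25,26,27,28,29,30,31): XOR of data positions = 0⊕0⊕1⊕0⊕0⊕1⊕1⊕1⊕1⊕0⊕1⊕0⊕0⊕1⊕1 = 0
Codeword: 1101000011001000001001111010011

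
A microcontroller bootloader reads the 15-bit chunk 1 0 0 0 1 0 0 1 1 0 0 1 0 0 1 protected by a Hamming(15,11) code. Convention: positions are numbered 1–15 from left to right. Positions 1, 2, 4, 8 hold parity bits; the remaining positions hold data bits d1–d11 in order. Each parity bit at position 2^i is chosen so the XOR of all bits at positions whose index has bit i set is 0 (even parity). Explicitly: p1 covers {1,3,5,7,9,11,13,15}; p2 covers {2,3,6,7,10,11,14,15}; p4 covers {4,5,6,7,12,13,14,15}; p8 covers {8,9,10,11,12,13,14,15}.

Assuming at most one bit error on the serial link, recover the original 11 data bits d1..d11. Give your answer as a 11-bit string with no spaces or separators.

01101001001

s1 (pos 1,3,5,7,9,11,13,15): 1⊕0⊕1⊕0⊕1⊕0⊕0⊕1 = 0
s2 (pos 2,3,6,7,10,11,14,15): 0⊕0⊕0⊕0⊕0⊕0⊕0⊕1 = 1
s4 (pos 4,5,6,7,12,13,14,15): 0⊕1⊕0⊕0⊕1⊕0⊕0⊕1 = 1
s8 (pos 8,9,10,11,12,13,14,15): 1⊕1⊕0⊕0⊕1⊕0⊕0⊕1 = 0
Syndrome s8…s1 = 0110 → error at position 6.
Flip position 6: 100010011001001 → 100011011001001
Read data bits from positions 3,5,6,7,9,10,11,12,13,14,15: 01101001001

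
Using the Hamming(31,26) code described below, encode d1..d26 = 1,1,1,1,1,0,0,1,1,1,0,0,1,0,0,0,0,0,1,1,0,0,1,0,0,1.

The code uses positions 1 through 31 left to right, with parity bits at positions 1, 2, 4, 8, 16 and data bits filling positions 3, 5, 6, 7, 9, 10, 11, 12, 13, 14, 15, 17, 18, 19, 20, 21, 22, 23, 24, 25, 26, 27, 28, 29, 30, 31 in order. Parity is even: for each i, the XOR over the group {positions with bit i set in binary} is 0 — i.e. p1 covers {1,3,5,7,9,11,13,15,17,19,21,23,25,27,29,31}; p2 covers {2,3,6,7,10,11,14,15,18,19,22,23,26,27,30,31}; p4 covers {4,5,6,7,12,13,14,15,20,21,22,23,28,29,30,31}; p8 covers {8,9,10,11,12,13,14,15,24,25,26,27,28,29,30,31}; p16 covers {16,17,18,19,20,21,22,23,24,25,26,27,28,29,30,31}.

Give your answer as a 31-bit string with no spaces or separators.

1010111010011101010000011001001

Place data at non-parity positions: p1 p2 1 p4 1 1 1 p8 1 0 0 1 1 1 0 p16 0 1 0 0 0 0 0 1 1 0 0 1 0 0 1
p1 (pos 1,3,5,7,9,11,13,15,17,19,21,23,25,27,29,31): XOR of data positions = 1⊕1⊕1⊕1⊕0⊕1⊕0⊕0⊕0⊕0⊕0⊕1⊕0⊕0⊕1 = 1
p2 (pos 2,3,6,7,10,11,14,15,18,19,22,23,26,27,30,31): XOR of data positions = 1⊕1⊕1⊕0⊕0⊕1⊕0⊕1⊕0⊕0⊕0⊕0⊕0⊕0⊕1 = 0
p4 (pos 4,5,6,7,12,13,14,15,20,21,22,23,28,29,30,31): XOR of data positions = 1⊕1⊕1⊕1⊕1⊕1⊕0⊕0⊕0⊕0⊕0⊕1⊕0⊕0⊕1 = 0
p8 (pos 8,9,10,11,12,13,14,15,24,25,26,27,28,29,30,31): XOR of data positions = 1⊕0⊕0⊕1⊕1⊕1⊕0⊕1⊕1⊕0⊕0⊕1⊕0⊕0⊕1 = 0
p16 (pos 16,17,18,19,20,21,22,23,24,25,26,27,28,29,30,31): XOR of data positions = 0⊕1⊕0⊕0⊕0⊕0⊕0⊕1⊕1⊕0⊕0⊕1⊕0⊕0⊕1 = 1
Codeword: 1010111010011101010000011001001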